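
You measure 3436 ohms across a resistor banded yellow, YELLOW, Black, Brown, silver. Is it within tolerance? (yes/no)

no

Yellow → 4 (first significant figure)
Yellow → 4 (second significant figure)
Black → 0 (third significant figure)
Brown → ×10 multiplier
Silver → ±10% tolerance
440 × 10 = 4400 Ω
Allowed range: 3960 Ω to 4840 Ω.
3436 ohms lies outside that range.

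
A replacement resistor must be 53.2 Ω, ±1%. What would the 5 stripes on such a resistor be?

53.2 Ω = 532 × 10^-1.
5 → green
3 → orange
2 → red
Multiplier 10^-1 → gold.
±1% tolerance → brown.

green, orange, red, gold, brown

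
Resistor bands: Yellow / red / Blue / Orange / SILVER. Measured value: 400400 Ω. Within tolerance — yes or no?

Yellow → 4 (first significant figure)
Red → 2 (second significant figure)
Blue → 6 (third significant figure)
Orange → ×10^3 multiplier
Silver → ±10% tolerance
426 × 1000 = 426000 Ω
Allowed range: 383400 Ω to 468600 Ω.
400400 Ω lies inside that range.

yes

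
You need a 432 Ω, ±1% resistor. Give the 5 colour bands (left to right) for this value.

yellow, orange, red, black, brown

432 Ω = 432 × 10^0.
4 → yellow
3 → orange
2 → red
Multiplier 10^0 → black.
±1% tolerance → brown.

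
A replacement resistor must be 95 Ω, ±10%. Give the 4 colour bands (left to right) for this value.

95 Ω = 95 × 10^0.
9 → white
5 → green
Multiplier 10^0 → black.
±10% tolerance → silver.

white, green, black, silver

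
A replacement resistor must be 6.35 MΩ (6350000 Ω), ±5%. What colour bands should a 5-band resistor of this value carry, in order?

6350000 Ω = 635 × 10^4.
6 → blue
3 → orange
5 → green
Multiplier 10^4 → yellow.
±5% tolerance → gold.

blue, orange, green, yellow, gold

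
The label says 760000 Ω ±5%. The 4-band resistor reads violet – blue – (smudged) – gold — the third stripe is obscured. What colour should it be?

yellow

760000 Ω = 76 × 10^4.
The third band is the multiplier, 10^4, which is yellow.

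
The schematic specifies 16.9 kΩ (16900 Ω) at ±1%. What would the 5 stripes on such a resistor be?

brown, blue, white, red, brown

16900 Ω = 169 × 10^2.
1 → brown
6 → blue
9 → white
Multiplier 10^2 → red.
±1% tolerance → brown.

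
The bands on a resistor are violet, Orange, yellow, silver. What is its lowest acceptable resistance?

657000 Ω

Violet → 7 (first significant figure)
Orange → 3 (second significant figure)
Yellow → ×10^4 multiplier
Silver → ±10% tolerance
73 × 10000 = 730000 Ω
Lowest = 730000 × (1 − 10/100) = 657000 Ω.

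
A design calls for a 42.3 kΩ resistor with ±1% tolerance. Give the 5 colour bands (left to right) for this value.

42300 Ω = 423 × 10^2.
4 → yellow
2 → red
3 → orange
Multiplier 10^2 → red.
±1% tolerance → brown.

yellow, red, orange, red, brown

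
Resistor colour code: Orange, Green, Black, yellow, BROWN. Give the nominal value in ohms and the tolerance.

Orange → 3 (first significant figure)
Green → 5 (second significant figure)
Black → 0 (third significant figure)
Yellow → ×10^4 multiplier
Brown → ±1% tolerance
350 × 10000 = 3500000 Ω

3500000 Ω ±1%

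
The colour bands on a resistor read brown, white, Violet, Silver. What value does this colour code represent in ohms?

190000000 Ω

Brown → 1 (first significant figure)
White → 9 (second significant figure)
Violet → ×10^7 multiplier
19 × 10000000 = 190000000 Ω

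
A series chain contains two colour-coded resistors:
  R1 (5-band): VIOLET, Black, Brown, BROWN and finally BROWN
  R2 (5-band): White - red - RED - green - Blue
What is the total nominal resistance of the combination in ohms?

R1: violet, black, brown → 701; brown ×10 → 7010 Ω.
R2: white, red, red → 922; green ×10^5 → 92200000 Ω.
Series: 7010 + 92200000 = 92207010 Ω.

92207010 Ω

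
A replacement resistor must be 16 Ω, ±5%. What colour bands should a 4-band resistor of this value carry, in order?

brown, blue, black, gold

16 Ω = 16 × 10^0.
1 → brown
6 → blue
Multiplier 10^0 → black.
±5% tolerance → gold.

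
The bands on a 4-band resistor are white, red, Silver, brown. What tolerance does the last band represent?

The last band, brown, is the tolerance band.
Brown corresponds to ±1%.

±1%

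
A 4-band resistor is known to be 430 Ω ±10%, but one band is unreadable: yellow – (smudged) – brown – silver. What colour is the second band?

430 Ω = 43 × 10^1.
The second band gives digit 3 of the significand, and 3 is orange.

orange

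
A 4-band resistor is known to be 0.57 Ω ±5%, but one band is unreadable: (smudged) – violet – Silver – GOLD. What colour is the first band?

green

0.57 Ω = 57 × 10^-2.
The first band gives digit 5 of the significand, and 5 is green.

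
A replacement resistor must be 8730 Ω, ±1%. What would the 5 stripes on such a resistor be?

grey, violet, orange, brown, brown

8730 Ω = 873 × 10^1.
8 → grey
7 → violet
3 → orange
Multiplier 10^1 → brown.
±1% tolerance → brown.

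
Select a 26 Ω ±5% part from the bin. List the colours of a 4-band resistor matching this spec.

26 Ω = 26 × 10^0.
2 → red
6 → blue
Multiplier 10^0 → black.
±5% tolerance → gold.

red, blue, black, gold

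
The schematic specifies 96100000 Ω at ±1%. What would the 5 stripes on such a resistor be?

white, blue, brown, green, brown

96100000 Ω = 961 × 10^5.
9 → white
6 → blue
1 → brown
Multiplier 10^5 → green.
±1% tolerance → brown.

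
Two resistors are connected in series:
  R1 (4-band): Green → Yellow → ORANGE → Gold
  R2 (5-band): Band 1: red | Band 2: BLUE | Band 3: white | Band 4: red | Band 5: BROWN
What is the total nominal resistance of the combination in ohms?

80900 Ω

R1: green, yellow → 54; orange ×10^3 → 54000 Ω.
R2: red, blue, white → 269; red ×10^2 → 26900 Ω.
Series: 54000 + 26900 = 80900 Ω.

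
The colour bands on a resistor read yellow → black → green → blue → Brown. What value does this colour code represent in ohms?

405000000 Ω

Yellow → 4 (first significant figure)
Black → 0 (second significant figure)
Green → 5 (third significant figure)
Blue → ×10^6 multiplier
405 × 1000000 = 405000000 Ω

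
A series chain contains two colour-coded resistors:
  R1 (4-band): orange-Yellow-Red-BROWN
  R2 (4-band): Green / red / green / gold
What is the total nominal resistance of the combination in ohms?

5203400 Ω

R1: orange, yellow → 34; red ×10^2 → 3400 Ω.
R2: green, red → 52; green ×10^5 → 5200000 Ω.
Series: 3400 + 5200000 = 5203400 Ω.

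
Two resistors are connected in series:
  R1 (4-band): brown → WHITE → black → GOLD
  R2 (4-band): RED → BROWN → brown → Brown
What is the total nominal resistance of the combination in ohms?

229 Ω

R1: brown, white → 19; black ×1 → 19 Ω.
R2: red, brown → 21; brown ×10 → 210 Ω.
Series: 19 + 210 = 229 Ω.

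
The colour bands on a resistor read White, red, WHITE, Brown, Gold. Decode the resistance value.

White → 9 (first significant figure)
Red → 2 (second significant figure)
White → 9 (third significant figure)
Brown → ×10 multiplier
929 × 10 = 9290 Ω

9290 Ω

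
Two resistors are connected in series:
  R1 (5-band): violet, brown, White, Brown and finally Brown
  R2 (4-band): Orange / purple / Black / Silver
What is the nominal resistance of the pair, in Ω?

R1: violet, brown, white → 719; brown ×10 → 7190 Ω.
R2: orange, violet → 37; black ×1 → 37 Ω.
Series: 7190 + 37 = 7227 Ω.

7227 Ω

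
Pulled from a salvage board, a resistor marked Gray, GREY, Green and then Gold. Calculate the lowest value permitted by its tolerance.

8360000 Ω

Grey → 8 (first significant figure)
Grey → 8 (second significant figure)
Green → ×10^5 multiplier
Gold → ±5% tolerance
88 × 100000 = 8800000 Ω
Lowest = 8800000 × (1 − 5/100) = 8360000 Ω.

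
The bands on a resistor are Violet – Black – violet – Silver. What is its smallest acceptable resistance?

Violet → 7 (first significant figure)
Black → 0 (second significant figure)
Violet → ×10^7 multiplier
Silver → ±10% tolerance
70 × 10000000 = 700000000 Ω
Smallest = 700000000 × (1 − 10/100) = 630000000 Ω.

630000000 Ω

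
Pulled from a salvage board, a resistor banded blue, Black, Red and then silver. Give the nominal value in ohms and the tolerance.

Blue → 6 (first significant figure)
Black → 0 (second significant figure)
Red → ×10^2 multiplier
Silver → ±10% tolerance
60 × 100 = 6000 Ω

6000 Ω ±10%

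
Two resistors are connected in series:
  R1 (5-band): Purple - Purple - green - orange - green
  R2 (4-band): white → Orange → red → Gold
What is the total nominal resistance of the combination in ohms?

784300 Ω

R1: violet, violet, green → 775; orange ×10^3 → 775000 Ω.
R2: white, orange → 93; red ×10^2 → 9300 Ω.
Series: 775000 + 9300 = 784300 Ω.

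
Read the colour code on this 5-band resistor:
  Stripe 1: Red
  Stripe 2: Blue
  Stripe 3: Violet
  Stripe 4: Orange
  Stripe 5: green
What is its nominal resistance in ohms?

Red → 2 (first significant figure)
Blue → 6 (second significant figure)
Violet → 7 (third significant figure)
Orange → ×10^3 multiplier
267 × 1000 = 267000 Ω

267000 Ω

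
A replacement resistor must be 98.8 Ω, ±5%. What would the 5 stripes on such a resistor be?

98.8 Ω = 988 × 10^-1.
9 → white
8 → grey
8 → grey
Multiplier 10^-1 → gold.
±5% tolerance → gold.

white, grey, grey, gold, gold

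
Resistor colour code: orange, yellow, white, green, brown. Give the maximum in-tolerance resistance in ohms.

35249000 Ω

Orange → 3 (first significant figure)
Yellow → 4 (second significant figure)
White → 9 (third significant figure)
Green → ×10^5 multiplier
Brown → ±1% tolerance
349 × 100000 = 34900000 Ω
Maximum = 34900000 × (1 + 1/100) = 35249000 Ω.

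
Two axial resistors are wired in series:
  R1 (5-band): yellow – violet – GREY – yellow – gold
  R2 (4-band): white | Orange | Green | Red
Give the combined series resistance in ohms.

R1: yellow, violet, grey → 478; yellow ×10^4 → 4780000 Ω.
R2: white, orange → 93; green ×10^5 → 9300000 Ω.
Series: 4780000 + 9300000 = 14080000 Ω.

14080000 Ω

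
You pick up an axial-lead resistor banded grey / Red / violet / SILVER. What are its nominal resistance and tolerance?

820000000 Ω ±10%

Grey → 8 (first significant figure)
Red → 2 (second significant figure)
Violet → ×10^7 multiplier
Silver → ±10% tolerance
82 × 10000000 = 820000000 Ω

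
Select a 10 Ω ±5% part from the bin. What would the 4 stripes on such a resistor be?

10 Ω = 10 × 10^0.
1 → brown
0 → black
Multiplier 10^0 → black.
±5% tolerance → gold.

brown, black, black, gold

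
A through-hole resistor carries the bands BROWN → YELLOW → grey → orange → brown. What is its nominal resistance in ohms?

Brown → 1 (first significant figure)
Yellow → 4 (second significant figure)
Grey → 8 (third significant figure)
Orange → ×10^3 multiplier
148 × 1000 = 148000 Ω

148000 Ω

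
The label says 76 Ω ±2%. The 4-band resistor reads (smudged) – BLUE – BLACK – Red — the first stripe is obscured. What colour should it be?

76 Ω = 76 × 10^0.
The first band gives digit 7 of the significand, and 7 is violet.

violet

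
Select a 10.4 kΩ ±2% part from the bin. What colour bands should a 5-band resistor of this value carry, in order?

brown, black, yellow, red, red

10400 Ω = 104 × 10^2.
1 → brown
0 → black
4 → yellow
Multiplier 10^2 → red.
±2% tolerance → red.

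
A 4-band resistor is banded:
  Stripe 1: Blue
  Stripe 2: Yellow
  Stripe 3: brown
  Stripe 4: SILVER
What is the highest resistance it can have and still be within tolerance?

704 Ω

Blue → 6 (first significant figure)
Yellow → 4 (second significant figure)
Brown → ×10 multiplier
Silver → ±10% tolerance
64 × 10 = 640 Ω
Highest = 640 × (1 + 10/100) = 704 Ω.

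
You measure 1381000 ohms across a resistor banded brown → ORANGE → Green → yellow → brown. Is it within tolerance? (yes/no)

Brown → 1 (first significant figure)
Orange → 3 (second significant figure)
Green → 5 (third significant figure)
Yellow → ×10^4 multiplier
Brown → ±1% tolerance
135 × 10000 = 1350000 Ω
Allowed range: 1336500 Ω to 1363500 Ω.
1381000 ohms lies outside that range.

no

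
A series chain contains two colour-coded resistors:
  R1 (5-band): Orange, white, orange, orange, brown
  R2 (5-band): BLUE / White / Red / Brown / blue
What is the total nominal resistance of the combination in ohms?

R1: orange, white, orange → 393; orange ×10^3 → 393000 Ω.
R2: blue, white, red → 692; brown ×10 → 6920 Ω.
Series: 393000 + 6920 = 399920 Ω.

399920 Ω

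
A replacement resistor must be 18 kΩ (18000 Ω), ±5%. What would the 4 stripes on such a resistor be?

brown, grey, orange, gold

18000 Ω = 18 × 10^3.
1 → brown
8 → grey
Multiplier 10^3 → orange.
±5% tolerance → gold.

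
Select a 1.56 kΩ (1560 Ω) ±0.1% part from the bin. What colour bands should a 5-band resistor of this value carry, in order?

brown, green, blue, brown, violet

1560 Ω = 156 × 10^1.
1 → brown
5 → green
6 → blue
Multiplier 10^1 → brown.
±0.1% tolerance → violet.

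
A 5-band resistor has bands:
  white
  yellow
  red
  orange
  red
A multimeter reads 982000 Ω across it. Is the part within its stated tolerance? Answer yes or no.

White → 9 (first significant figure)
Yellow → 4 (second significant figure)
Red → 2 (third significant figure)
Orange → ×10^3 multiplier
Red → ±2% tolerance
942 × 1000 = 942000 Ω
Allowed range: 923160 Ω to 960840 Ω.
982000 Ω lies outside that range.

no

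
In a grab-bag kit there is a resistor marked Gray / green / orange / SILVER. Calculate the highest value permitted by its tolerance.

93500 Ω

Grey → 8 (first significant figure)
Green → 5 (second significant figure)
Orange → ×10^3 multiplier
Silver → ±10% tolerance
85 × 1000 = 85000 Ω
Highest = 85000 × (1 + 10/100) = 93500 Ω.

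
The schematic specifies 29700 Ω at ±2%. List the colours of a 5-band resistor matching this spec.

red, white, violet, red, red

29700 Ω = 297 × 10^2.
2 → red
9 → white
7 → violet
Multiplier 10^2 → red.
±2% tolerance → red.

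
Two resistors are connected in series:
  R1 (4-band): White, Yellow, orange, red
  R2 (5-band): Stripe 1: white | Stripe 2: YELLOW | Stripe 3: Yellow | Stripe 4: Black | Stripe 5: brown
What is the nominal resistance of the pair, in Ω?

94944 Ω

R1: white, yellow → 94; orange ×10^3 → 94000 Ω.
R2: white, yellow, yellow → 944; black ×1 → 944 Ω.
Series: 94000 + 944 = 94944 Ω.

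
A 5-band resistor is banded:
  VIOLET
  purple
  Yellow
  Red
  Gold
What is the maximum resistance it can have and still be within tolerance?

Violet → 7 (first significant figure)
Violet → 7 (second significant figure)
Yellow → 4 (third significant figure)
Red → ×10^2 multiplier
Gold → ±5% tolerance
774 × 100 = 77400 Ω
Maximum = 77400 × (1 + 5/100) = 81270 Ω.

81270 Ω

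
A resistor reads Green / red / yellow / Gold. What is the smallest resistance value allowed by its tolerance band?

494000 Ω

Green → 5 (first significant figure)
Red → 2 (second significant figure)
Yellow → ×10^4 multiplier
Gold → ±5% tolerance
52 × 10000 = 520000 Ω
Smallest = 520000 × (1 − 5/100) = 494000 Ω.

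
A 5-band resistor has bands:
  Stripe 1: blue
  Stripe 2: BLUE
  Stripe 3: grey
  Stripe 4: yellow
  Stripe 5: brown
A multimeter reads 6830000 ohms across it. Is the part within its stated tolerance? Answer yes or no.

no

Blue → 6 (first significant figure)
Blue → 6 (second significant figure)
Grey → 8 (third significant figure)
Yellow → ×10^4 multiplier
Brown → ±1% tolerance
668 × 10000 = 6680000 Ω
Allowed range: 6613200 Ω to 6746800 Ω.
6830000 ohms lies outside that range.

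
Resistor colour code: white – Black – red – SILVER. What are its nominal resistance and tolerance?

White → 9 (first significant figure)
Black → 0 (second significant figure)
Red → ×10^2 multiplier
Silver → ±10% tolerance
90 × 100 = 9000 Ω

9000 Ω ±10%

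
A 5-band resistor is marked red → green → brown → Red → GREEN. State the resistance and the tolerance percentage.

Red → 2 (first significant figure)
Green → 5 (second significant figure)
Brown → 1 (third significant figure)
Red → ×10^2 multiplier
Green → ±0.5% tolerance
251 × 100 = 25100 Ω

25100 Ω ±0.5%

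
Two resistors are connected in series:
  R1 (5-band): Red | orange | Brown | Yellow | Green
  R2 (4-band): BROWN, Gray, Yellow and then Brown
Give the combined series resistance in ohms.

R1: red, orange, brown → 231; yellow ×10^4 → 2310000 Ω.
R2: brown, grey → 18; yellow ×10^4 → 180000 Ω.
Series: 2310000 + 180000 = 2490000 Ω.

2490000 Ω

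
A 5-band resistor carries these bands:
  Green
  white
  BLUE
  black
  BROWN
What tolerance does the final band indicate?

±1%

The last band, brown, is the tolerance band.
Brown corresponds to ±1%.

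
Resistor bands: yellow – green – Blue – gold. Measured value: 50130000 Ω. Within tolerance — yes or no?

Yellow → 4 (first significant figure)
Green → 5 (second significant figure)
Blue → ×10^6 multiplier
Gold → ±5% tolerance
45 × 1000000 = 45000000 Ω
Allowed range: 42750000 Ω to 47250000 Ω.
50130000 Ω lies outside that range.

no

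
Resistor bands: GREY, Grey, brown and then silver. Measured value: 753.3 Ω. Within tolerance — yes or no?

no

Grey → 8 (first significant figure)
Grey → 8 (second significant figure)
Brown → ×10 multiplier
Silver → ±10% tolerance
88 × 10 = 880 Ω
Allowed range: 792 Ω to 968 Ω.
753.3 Ω lies outside that range.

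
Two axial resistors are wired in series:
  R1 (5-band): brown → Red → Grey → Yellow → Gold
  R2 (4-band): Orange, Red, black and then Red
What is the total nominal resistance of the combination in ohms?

R1: brown, red, grey → 128; yellow ×10^4 → 1280000 Ω.
R2: orange, red → 32; black ×1 → 32 Ω.
Series: 1280000 + 32 = 1280032 Ω.

1280032 Ω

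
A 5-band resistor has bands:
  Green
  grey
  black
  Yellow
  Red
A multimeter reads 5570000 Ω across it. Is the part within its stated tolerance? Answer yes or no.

Green → 5 (first significant figure)
Grey → 8 (second significant figure)
Black → 0 (third significant figure)
Yellow → ×10^4 multiplier
Red → ±2% tolerance
580 × 10000 = 5800000 Ω
Allowed range: 5684000 Ω to 5916000 Ω.
5570000 Ω lies outside that range.

no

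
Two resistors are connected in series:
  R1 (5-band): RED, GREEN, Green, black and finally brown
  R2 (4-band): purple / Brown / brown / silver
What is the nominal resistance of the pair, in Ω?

965 Ω

R1: red, green, green → 255; black ×1 → 255 Ω.
R2: violet, brown → 71; brown ×10 → 710 Ω.
Series: 255 + 710 = 965 Ω.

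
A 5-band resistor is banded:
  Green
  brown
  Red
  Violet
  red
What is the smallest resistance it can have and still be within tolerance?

5017600000 Ω

Green → 5 (first significant figure)
Brown → 1 (second significant figure)
Red → 2 (third significant figure)
Violet → ×10^7 multiplier
Red → ±2% tolerance
512 × 10000000 = 5120000000 Ω
Smallest = 5120000000 × (1 − 2/100) = 5017600000 Ω.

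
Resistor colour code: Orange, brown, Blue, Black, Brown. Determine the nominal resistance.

316 Ω

Orange → 3 (first significant figure)
Brown → 1 (second significant figure)
Blue → 6 (third significant figure)
Black → ×1 multiplier
316 × 1 = 316 Ω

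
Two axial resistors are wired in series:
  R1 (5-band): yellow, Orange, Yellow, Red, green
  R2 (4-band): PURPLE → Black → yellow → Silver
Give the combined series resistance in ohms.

R1: yellow, orange, yellow → 434; red ×10^2 → 43400 Ω.
R2: violet, black → 70; yellow ×10^4 → 700000 Ω.
Series: 43400 + 700000 = 743400 Ω.

743400 Ω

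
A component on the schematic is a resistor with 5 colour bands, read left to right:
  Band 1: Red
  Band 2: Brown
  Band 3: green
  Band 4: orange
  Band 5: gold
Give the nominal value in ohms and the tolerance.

Red → 2 (first significant figure)
Brown → 1 (second significant figure)
Green → 5 (third significant figure)
Orange → ×10^3 multiplier
Gold → ±5% tolerance
215 × 1000 = 215000 Ω

215000 Ω ±5%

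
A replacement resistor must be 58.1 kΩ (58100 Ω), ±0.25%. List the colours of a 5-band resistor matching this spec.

58100 Ω = 581 × 10^2.
5 → green
8 → grey
1 → brown
Multiplier 10^2 → red.
±0.25% tolerance → blue.

green, grey, brown, red, blue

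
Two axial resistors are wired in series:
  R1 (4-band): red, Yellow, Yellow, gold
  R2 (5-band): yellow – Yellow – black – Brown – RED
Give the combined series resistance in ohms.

R1: red, yellow → 24; yellow ×10^4 → 240000 Ω.
R2: yellow, yellow, black → 440; brown ×10 → 4400 Ω.
Series: 240000 + 4400 = 244400 Ω.

244400 Ω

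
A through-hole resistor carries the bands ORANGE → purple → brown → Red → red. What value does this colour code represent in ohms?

Orange → 3 (first significant figure)
Violet → 7 (second significant figure)
Brown → 1 (third significant figure)
Red → ×10^2 multiplier
371 × 100 = 37100 Ω

37100 Ω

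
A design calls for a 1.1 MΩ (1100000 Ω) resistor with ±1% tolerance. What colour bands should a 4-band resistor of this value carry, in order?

1100000 Ω = 11 × 10^5.
1 → brown
1 → brown
Multiplier 10^5 → green.
±1% tolerance → brown.

brown, brown, green, brown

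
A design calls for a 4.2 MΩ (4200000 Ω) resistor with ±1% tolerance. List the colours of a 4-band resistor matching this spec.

4200000 Ω = 42 × 10^5.
4 → yellow
2 → red
Multiplier 10^5 → green.
±1% tolerance → brown.

yellow, red, green, brown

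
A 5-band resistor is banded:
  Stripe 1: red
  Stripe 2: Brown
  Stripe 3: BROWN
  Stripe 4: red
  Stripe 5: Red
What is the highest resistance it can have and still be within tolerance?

21522 Ω

Red → 2 (first significant figure)
Brown → 1 (second significant figure)
Brown → 1 (third significant figure)
Red → ×10^2 multiplier
Red → ±2% tolerance
211 × 100 = 21100 Ω
Highest = 21100 × (1 + 2/100) = 21522 Ω.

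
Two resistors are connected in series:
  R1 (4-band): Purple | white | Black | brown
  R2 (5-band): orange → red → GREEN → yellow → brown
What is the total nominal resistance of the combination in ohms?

R1: violet, white → 79; black ×1 → 79 Ω.
R2: orange, red, green → 325; yellow ×10^4 → 3250000 Ω.
Series: 79 + 3250000 = 3250079 Ω.

3250079 Ω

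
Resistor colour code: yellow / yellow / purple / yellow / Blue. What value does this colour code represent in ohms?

Yellow → 4 (first significant figure)
Yellow → 4 (second significant figure)
Violet → 7 (third significant figure)
Yellow → ×10^4 multiplier
447 × 10000 = 4470000 Ω

4470000 Ω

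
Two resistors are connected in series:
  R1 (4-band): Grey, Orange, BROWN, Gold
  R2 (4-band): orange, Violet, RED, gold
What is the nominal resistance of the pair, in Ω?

R1: grey, orange → 83; brown ×10 → 830 Ω.
R2: orange, violet → 37; red ×10^2 → 3700 Ω.
Series: 830 + 3700 = 4530 Ω.

4530 Ω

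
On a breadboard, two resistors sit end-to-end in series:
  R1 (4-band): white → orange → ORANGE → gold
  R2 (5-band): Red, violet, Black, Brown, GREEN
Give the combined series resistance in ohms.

95700 Ω

R1: white, orange → 93; orange ×10^3 → 93000 Ω.
R2: red, violet, black → 270; brown ×10 → 2700 Ω.
Series: 93000 + 2700 = 95700 Ω.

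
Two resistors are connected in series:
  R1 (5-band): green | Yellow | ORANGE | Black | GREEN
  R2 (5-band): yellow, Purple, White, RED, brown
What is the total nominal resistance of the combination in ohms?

R1: green, yellow, orange → 543; black ×1 → 543 Ω.
R2: yellow, violet, white → 479; red ×10^2 → 47900 Ω.
Series: 543 + 47900 = 48443 Ω.

48443 Ω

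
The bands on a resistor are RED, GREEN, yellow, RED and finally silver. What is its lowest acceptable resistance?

Red → 2 (first significant figure)
Green → 5 (second significant figure)
Yellow → 4 (third significant figure)
Red → ×10^2 multiplier
Silver → ±10% tolerance
254 × 100 = 25400 Ω
Lowest = 25400 × (1 − 10/100) = 22860 Ω.

22860 Ω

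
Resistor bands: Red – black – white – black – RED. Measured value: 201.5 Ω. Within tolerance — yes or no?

Red → 2 (first significant figure)
Black → 0 (second significant figure)
White → 9 (third significant figure)
Black → ×1 multiplier
Red → ±2% tolerance
209 × 1 = 209 Ω
Allowed range: 204.82 Ω to 213.18 Ω.
201.5 Ω lies outside that range.

no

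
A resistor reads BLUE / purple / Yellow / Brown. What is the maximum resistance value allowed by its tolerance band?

676700 Ω

Blue → 6 (first significant figure)
Violet → 7 (second significant figure)
Yellow → ×10^4 multiplier
Brown → ±1% tolerance
67 × 10000 = 670000 Ω
Maximum = 670000 × (1 + 1/100) = 676700 Ω.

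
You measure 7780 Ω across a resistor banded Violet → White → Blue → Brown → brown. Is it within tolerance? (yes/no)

Violet → 7 (first significant figure)
White → 9 (second significant figure)
Blue → 6 (third significant figure)
Brown → ×10 multiplier
Brown → ±1% tolerance
796 × 10 = 7960 Ω
Allowed range: 7880.4 Ω to 8039.6 Ω.
7780 Ω lies outside that range.

no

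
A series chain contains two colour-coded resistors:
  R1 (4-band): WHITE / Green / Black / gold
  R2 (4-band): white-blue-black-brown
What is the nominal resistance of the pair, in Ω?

R1: white, green → 95; black ×1 → 95 Ω.
R2: white, blue → 96; black ×1 → 96 Ω.
Series: 95 + 96 = 191 Ω.

191 Ω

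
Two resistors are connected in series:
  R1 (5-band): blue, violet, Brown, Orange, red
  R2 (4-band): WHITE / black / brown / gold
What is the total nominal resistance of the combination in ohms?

R1: blue, violet, brown → 671; orange ×10^3 → 671000 Ω.
R2: white, black → 90; brown ×10 → 900 Ω.
Series: 671000 + 900 = 671900 Ω.

671900 Ω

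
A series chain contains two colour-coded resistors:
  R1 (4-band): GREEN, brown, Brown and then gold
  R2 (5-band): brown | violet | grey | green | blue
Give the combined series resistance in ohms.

17800510 Ω

R1: green, brown → 51; brown ×10 → 510 Ω.
R2: brown, violet, grey → 178; green ×10^5 → 17800000 Ω.
Series: 510 + 17800000 = 17800510 Ω.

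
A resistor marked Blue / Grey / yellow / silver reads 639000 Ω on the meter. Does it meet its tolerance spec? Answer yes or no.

yes

Blue → 6 (first significant figure)
Grey → 8 (second significant figure)
Yellow → ×10^4 multiplier
Silver → ±10% tolerance
68 × 10000 = 680000 Ω
Allowed range: 612000 Ω to 748000 Ω.
639000 Ω lies inside that range.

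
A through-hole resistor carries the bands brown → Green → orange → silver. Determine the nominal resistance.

Brown → 1 (first significant figure)
Green → 5 (second significant figure)
Orange → ×10^3 multiplier
15 × 1000 = 15000 Ω

15000 Ω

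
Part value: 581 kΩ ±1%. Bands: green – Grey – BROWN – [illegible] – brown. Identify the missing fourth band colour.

581000 Ω = 581 × 10^3.
The fourth band is the multiplier, 10^3, which is orange.

orange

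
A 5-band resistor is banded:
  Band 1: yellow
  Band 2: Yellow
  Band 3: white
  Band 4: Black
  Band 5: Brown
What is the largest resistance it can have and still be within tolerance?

Yellow → 4 (first significant figure)
Yellow → 4 (second significant figure)
White → 9 (third significant figure)
Black → ×1 multiplier
Brown → ±1% tolerance
449 × 1 = 449 Ω
Largest = 449 × (1 + 1/100) = 453.49 Ω.

453.49 Ω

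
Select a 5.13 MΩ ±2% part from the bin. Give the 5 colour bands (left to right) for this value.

green, brown, orange, yellow, red

5130000 Ω = 513 × 10^4.
5 → green
1 → brown
3 → orange
Multiplier 10^4 → yellow.
±2% tolerance → red.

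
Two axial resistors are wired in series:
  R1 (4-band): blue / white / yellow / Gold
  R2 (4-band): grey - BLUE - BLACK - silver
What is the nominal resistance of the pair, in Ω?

690086 Ω

R1: blue, white → 69; yellow ×10^4 → 690000 Ω.
R2: grey, blue → 86; black ×1 → 86 Ω.
Series: 690000 + 86 = 690086 Ω.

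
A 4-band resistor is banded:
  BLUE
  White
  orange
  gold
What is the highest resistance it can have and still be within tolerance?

Blue → 6 (first significant figure)
White → 9 (second significant figure)
Orange → ×10^3 multiplier
Gold → ±5% tolerance
69 × 1000 = 69000 Ω
Highest = 69000 × (1 + 5/100) = 72450 Ω.

72450 Ω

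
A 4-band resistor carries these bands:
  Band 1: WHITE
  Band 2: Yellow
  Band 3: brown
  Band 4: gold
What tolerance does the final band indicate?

The last band, gold, is the tolerance band.
Gold corresponds to ±5%.

±5%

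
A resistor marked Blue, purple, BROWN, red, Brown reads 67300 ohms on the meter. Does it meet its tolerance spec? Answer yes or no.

Blue → 6 (first significant figure)
Violet → 7 (second significant figure)
Brown → 1 (third significant figure)
Red → ×10^2 multiplier
Brown → ±1% tolerance
671 × 100 = 67100 Ω
Allowed range: 66429 Ω to 67771 Ω.
67300 ohms lies inside that range.

yes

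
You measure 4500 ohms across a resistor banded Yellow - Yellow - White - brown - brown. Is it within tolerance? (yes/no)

Yellow → 4 (first significant figure)
Yellow → 4 (second significant figure)
White → 9 (third significant figure)
Brown → ×10 multiplier
Brown → ±1% tolerance
449 × 10 = 4490 Ω
Allowed range: 4445.1 Ω to 4534.9 Ω.
4500 ohms lies inside that range.

yes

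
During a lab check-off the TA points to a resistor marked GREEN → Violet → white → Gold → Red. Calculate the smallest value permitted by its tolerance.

56.742 Ω

Green → 5 (first significant figure)
Violet → 7 (second significant figure)
White → 9 (third significant figure)
Gold → ×0.1 multiplier
Red → ±2% tolerance
579 × 0.1 = 57.9 Ω
Smallest = 57.9 × (1 − 2/100) = 56.742 Ω.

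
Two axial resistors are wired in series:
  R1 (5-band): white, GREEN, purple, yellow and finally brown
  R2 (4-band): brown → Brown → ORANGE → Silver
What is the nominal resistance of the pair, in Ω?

R1: white, green, violet → 957; yellow ×10^4 → 9570000 Ω.
R2: brown, brown → 11; orange ×10^3 → 11000 Ω.
Series: 9570000 + 11000 = 9581000 Ω.

9581000 Ω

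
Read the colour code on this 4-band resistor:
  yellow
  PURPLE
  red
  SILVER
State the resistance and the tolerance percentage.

Yellow → 4 (first significant figure)
Violet → 7 (second significant figure)
Red → ×10^2 multiplier
Silver → ±10% tolerance
47 × 100 = 4700 Ω

4700 Ω ±10%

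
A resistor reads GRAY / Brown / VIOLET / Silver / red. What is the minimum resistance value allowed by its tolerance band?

8.0066 Ω

Grey → 8 (first significant figure)
Brown → 1 (second significant figure)
Violet → 7 (third significant figure)
Silver → ×0.01 multiplier
Red → ±2% tolerance
817 × 0.01 = 8.17 Ω
Minimum = 8.17 × (1 − 2/100) = 8.0066 Ω.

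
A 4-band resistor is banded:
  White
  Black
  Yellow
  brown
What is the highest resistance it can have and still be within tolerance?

909000 Ω

White → 9 (first significant figure)
Black → 0 (second significant figure)
Yellow → ×10^4 multiplier
Brown → ±1% tolerance
90 × 10000 = 900000 Ω
Highest = 900000 × (1 + 1/100) = 909000 Ω.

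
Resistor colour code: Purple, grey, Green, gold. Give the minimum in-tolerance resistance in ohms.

Violet → 7 (first significant figure)
Grey → 8 (second significant figure)
Green → ×10^5 multiplier
Gold → ±5% tolerance
78 × 100000 = 7800000 Ω
Minimum = 7800000 × (1 − 5/100) = 7410000 Ω.

7410000 Ω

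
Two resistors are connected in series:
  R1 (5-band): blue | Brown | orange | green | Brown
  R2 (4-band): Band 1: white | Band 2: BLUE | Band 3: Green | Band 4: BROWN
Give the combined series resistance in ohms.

R1: blue, brown, orange → 613; green ×10^5 → 61300000 Ω.
R2: white, blue → 96; green ×10^5 → 9600000 Ω.
Series: 61300000 + 9600000 = 70900000 Ω.

70900000 Ω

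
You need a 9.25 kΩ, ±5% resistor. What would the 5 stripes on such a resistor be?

white, red, green, brown, gold

9250 Ω = 925 × 10^1.
9 → white
2 → red
5 → green
Multiplier 10^1 → brown.
±5% tolerance → gold.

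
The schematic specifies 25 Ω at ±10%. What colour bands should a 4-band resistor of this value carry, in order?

red, green, black, silver

25 Ω = 25 × 10^0.
2 → red
5 → green
Multiplier 10^0 → black.
±10% tolerance → silver.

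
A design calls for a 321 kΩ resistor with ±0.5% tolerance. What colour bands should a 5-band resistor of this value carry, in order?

orange, red, brown, orange, green

321000 Ω = 321 × 10^3.
3 → orange
2 → red
1 → brown
Multiplier 10^3 → orange.
±0.5% tolerance → green.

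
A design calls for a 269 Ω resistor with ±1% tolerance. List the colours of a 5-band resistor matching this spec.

red, blue, white, black, brown

269 Ω = 269 × 10^0.
2 → red
6 → blue
9 → white
Multiplier 10^0 → black.
±1% tolerance → brown.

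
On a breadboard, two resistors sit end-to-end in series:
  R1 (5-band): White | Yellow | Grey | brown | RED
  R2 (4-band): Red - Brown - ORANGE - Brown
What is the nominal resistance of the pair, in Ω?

R1: white, yellow, grey → 948; brown ×10 → 9480 Ω.
R2: red, brown → 21; orange ×10^3 → 21000 Ω.
Series: 9480 + 21000 = 30480 Ω.

30480 Ω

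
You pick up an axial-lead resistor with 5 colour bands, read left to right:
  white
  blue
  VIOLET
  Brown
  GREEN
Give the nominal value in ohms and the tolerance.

9670 Ω ±0.5%

White → 9 (first significant figure)
Blue → 6 (second significant figure)
Violet → 7 (third significant figure)
Brown → ×10 multiplier
Green → ±0.5% tolerance
967 × 10 = 9670 Ω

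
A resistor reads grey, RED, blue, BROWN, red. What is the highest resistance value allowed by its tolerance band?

Grey → 8 (first significant figure)
Red → 2 (second significant figure)
Blue → 6 (third significant figure)
Brown → ×10 multiplier
Red → ±2% tolerance
826 × 10 = 8260 Ω
Highest = 8260 × (1 + 2/100) = 8425.2 Ω.

8425.2 Ω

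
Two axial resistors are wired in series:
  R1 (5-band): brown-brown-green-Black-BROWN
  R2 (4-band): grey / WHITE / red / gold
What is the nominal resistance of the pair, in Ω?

R1: brown, brown, green → 115; black ×1 → 115 Ω.
R2: grey, white → 89; red ×10^2 → 8900 Ω.
Series: 115 + 8900 = 9015 Ω.

9015 Ω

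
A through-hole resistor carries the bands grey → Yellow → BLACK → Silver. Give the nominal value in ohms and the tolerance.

Grey → 8 (first significant figure)
Yellow → 4 (second significant figure)
Black → ×1 multiplier
Silver → ±10% tolerance
84 × 1 = 84 Ω

84 Ω ±10%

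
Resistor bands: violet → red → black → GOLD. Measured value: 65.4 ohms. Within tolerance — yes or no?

no

Violet → 7 (first significant figure)
Red → 2 (second significant figure)
Black → ×1 multiplier
Gold → ±5% tolerance
72 × 1 = 72 Ω
Allowed range: 68.4 Ω to 75.6 Ω.
65.4 ohms lies outside that range.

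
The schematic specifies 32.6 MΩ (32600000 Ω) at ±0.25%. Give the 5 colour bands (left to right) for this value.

32600000 Ω = 326 × 10^5.
3 → orange
2 → red
6 → blue
Multiplier 10^5 → green.
±0.25% tolerance → blue.

orange, red, blue, green, blue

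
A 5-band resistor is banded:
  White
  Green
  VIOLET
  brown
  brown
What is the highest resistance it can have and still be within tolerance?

White → 9 (first significant figure)
Green → 5 (second significant figure)
Violet → 7 (third significant figure)
Brown → ×10 multiplier
Brown → ±1% tolerance
957 × 10 = 9570 Ω
Highest = 9570 × (1 + 1/100) = 9665.7 Ω.

9665.7 Ω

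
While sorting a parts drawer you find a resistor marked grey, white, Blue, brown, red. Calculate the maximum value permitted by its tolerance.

9139.2 Ω

Grey → 8 (first significant figure)
White → 9 (second significant figure)
Blue → 6 (third significant figure)
Brown → ×10 multiplier
Red → ±2% tolerance
896 × 10 = 8960 Ω
Maximum = 8960 × (1 + 2/100) = 9139.2 Ω.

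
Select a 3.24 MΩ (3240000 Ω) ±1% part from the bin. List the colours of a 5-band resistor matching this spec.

orange, red, yellow, yellow, brown

3240000 Ω = 324 × 10^4.
3 → orange
2 → red
4 → yellow
Multiplier 10^4 → yellow.
±1% tolerance → brown.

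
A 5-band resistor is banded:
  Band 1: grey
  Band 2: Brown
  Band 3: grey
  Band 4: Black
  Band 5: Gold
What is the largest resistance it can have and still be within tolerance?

858.9 Ω

Grey → 8 (first significant figure)
Brown → 1 (second significant figure)
Grey → 8 (third significant figure)
Black → ×1 multiplier
Gold → ±5% tolerance
818 × 1 = 818 Ω
Largest = 818 × (1 + 5/100) = 858.9 Ω.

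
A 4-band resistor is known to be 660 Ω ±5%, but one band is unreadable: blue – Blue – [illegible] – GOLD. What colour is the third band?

660 Ω = 66 × 10^1.
The third band is the multiplier, 10^1, which is brown.

brown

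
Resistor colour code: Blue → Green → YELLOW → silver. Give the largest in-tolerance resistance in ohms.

715000 Ω

Blue → 6 (first significant figure)
Green → 5 (second significant figure)
Yellow → ×10^4 multiplier
Silver → ±10% tolerance
65 × 10000 = 650000 Ω
Largest = 650000 × (1 + 10/100) = 715000 Ω.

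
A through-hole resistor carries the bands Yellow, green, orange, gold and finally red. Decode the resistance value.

Yellow → 4 (first significant figure)
Green → 5 (second significant figure)
Orange → 3 (third significant figure)
Gold → ×0.1 multiplier
453 × 0.1 = 45.3 Ω

45.3 Ω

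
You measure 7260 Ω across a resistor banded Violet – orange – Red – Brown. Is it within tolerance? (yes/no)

yes

Violet → 7 (first significant figure)
Orange → 3 (second significant figure)
Red → ×10^2 multiplier
Brown → ±1% tolerance
73 × 100 = 7300 Ω
Allowed range: 7227 Ω to 7373 Ω.
7260 Ω lies inside that range.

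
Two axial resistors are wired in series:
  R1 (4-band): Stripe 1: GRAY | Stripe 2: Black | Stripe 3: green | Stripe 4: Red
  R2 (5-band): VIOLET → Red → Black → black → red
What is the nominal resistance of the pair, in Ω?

R1: grey, black → 80; green ×10^5 → 8000000 Ω.
R2: violet, red, black → 720; black ×1 → 720 Ω.
Series: 8000000 + 720 = 8000720 Ω.

8000720 Ω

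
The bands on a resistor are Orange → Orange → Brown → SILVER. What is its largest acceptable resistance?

Orange → 3 (first significant figure)
Orange → 3 (second significant figure)
Brown → ×10 multiplier
Silver → ±10% tolerance
33 × 10 = 330 Ω
Largest = 330 × (1 + 10/100) = 363 Ω.

363 Ω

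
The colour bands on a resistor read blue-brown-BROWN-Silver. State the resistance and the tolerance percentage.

Blue → 6 (first significant figure)
Brown → 1 (second significant figure)
Brown → ×10 multiplier
Silver → ±10% tolerance
61 × 10 = 610 Ω

610 Ω ±10%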